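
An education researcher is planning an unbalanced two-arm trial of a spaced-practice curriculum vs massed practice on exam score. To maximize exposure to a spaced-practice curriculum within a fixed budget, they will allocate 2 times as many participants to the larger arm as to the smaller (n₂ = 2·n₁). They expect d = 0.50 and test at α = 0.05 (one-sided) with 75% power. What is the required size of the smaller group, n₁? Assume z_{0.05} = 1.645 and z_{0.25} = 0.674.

With allocation ratio k = n₂/n₁ = 2, Var(x̄₁−x̄₂) = σ²(1/n₁ + 1/(k·n₁)) = σ²·(k+1)/(k·n₁).
So n₁ = (1 + 1/k)·((z_{α} + z_β)/d)² = 1.500 × (2.319/0.50)².
n₁ = 1.500 × 21.51 = 32.3.
Round up: n₁ = 33, giving n₂ = 2 × 33 = 66.

n₁ = 33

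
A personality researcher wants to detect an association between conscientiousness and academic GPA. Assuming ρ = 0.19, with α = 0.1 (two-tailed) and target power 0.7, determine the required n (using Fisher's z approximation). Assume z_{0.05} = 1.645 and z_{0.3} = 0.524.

Fisher's z: C = ½·ln((1+r)/(1−r)) = ½·ln(1.4691) = 0.1923.
n = ((z_{α/2} + z_β)/C)² + 3.
(1.645 + 0.524) / 0.1923 = 2.169 / 0.1923 = 11.279.
n = 11.279² + 3 = 127.22 + 3 = 130.2.
Round up.

n = 131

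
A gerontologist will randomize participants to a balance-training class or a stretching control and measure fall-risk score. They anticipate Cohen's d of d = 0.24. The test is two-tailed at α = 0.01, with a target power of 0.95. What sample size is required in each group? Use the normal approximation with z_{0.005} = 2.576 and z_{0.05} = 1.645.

For two independent groups with equal n: n = 2·((z_{α/2} + z_β) / d)².
z_{α/2} + z_β = 2.576 + 1.645 = 4.221.
n = 2 × (4.221 / 0.24)² = 2 × 17.588² = 2 × 309.32 = 618.6.
Round up to the next whole participant.

n = 619 per group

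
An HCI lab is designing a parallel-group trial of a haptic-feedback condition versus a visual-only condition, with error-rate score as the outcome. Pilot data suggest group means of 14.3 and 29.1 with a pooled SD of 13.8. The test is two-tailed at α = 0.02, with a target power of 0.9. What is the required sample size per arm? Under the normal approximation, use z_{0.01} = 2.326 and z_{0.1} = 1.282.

n = 23 per group

Cohen's d = |M₁ − M₂| / SD_pooled = |14.3 − 29.1| / 13.8 = 14.8 / 13.8 = 1.072.
For two independent groups with equal n: n = 2·((z_{α/2} + z_β) / d)².
z_{α/2} + z_β = 2.326 + 1.282 = 3.608.
n = 2 × (3.608 / 1.072)² = 2 × 3.366² = 2 × 11.33 = 22.7.
Round up to the next whole participant.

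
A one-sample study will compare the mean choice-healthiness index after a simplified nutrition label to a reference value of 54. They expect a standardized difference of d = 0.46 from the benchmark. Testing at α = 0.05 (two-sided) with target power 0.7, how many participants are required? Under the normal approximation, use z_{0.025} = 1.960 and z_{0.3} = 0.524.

n = 30

For a one-sample test: n = ((z_{α/2} + z_β) / d)².
z_{α/2} + z_β = 1.960 + 0.524 = 2.484.
n = (2.484 / 0.46)² = 5.400² = 29.16.
Round up.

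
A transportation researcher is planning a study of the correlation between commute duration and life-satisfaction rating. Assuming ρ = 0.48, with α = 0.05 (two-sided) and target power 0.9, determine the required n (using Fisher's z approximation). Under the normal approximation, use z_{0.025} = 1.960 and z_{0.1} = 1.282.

Fisher's z: C = ½·ln((1+r)/(1−r)) = ½·ln(2.8462) = 0.5230.
n = ((z_{α/2} + z_β)/C)² + 3.
(1.960 + 1.282) / 0.5230 = 3.242 / 0.5230 = 6.199.
n = 6.199² + 3 = 38.43 + 3 = 41.4.
Round up.

n = 42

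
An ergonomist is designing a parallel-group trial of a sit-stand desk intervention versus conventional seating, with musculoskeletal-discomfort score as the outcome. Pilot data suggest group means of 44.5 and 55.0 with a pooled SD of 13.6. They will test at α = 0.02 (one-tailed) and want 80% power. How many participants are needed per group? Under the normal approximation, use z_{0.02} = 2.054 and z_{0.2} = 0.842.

Cohen's d = |M₁ − M₂| / SD_pooled = |44.5 − 55.0| / 13.6 = 10.5 / 13.6 = 0.772.
For two independent groups with equal n: n = 2·((z_{α} + z_β) / d)².
z_{α} + z_β = 2.054 + 0.842 = 2.896.
n = 2 × (2.896 / 0.772)² = 2 × 3.751² = 2 × 14.07 = 28.1.
Round up to the next whole participant.

n = 29 per group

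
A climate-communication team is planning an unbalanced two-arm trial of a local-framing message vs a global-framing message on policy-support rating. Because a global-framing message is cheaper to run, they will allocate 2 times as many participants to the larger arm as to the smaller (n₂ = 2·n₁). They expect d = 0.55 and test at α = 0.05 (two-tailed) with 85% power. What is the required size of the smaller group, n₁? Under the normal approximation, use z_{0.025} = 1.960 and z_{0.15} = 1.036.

n₁ = 45

With allocation ratio k = n₂/n₁ = 2, Var(x̄₁−x̄₂) = σ²(1/n₁ + 1/(k·n₁)) = σ²·(k+1)/(k·n₁).
So n₁ = (1 + 1/k)·((z_{α/2} + z_β)/d)² = 1.500 × (2.996/0.55)².
n₁ = 1.500 × 29.67 = 44.5.
Round up: n₁ = 45, giving n₂ = 2 × 45 = 90.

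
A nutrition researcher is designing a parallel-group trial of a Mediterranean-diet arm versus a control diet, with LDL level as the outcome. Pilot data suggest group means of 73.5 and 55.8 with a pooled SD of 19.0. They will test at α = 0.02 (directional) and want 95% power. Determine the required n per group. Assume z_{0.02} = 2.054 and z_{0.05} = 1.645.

n = 32 per group

Cohen's d = |M₁ − M₂| / SD_pooled = |73.5 − 55.8| / 19.0 = 17.7 / 19.0 = 0.932.
For two independent groups with equal n: n = 2·((z_{α} + z_β) / d)².
z_{α} + z_β = 2.054 + 1.645 = 3.699.
n = 2 × (3.699 / 0.932)² = 2 × 3.969² = 2 × 15.75 = 31.5.
Round up to the next whole participant.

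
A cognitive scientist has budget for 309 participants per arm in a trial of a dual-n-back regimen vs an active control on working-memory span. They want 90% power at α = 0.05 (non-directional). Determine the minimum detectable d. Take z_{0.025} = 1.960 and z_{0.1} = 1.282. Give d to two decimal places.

For two independent groups of n = 309 each: d_min = (z_{α/2} + z_β)·√(2/n).
z-sum = 1.960 + 1.282 = 3.242.
d_min = 3.242 × √(2/309) = 3.242 × 0.0805 = 0.261.

d_min ≈ 0.26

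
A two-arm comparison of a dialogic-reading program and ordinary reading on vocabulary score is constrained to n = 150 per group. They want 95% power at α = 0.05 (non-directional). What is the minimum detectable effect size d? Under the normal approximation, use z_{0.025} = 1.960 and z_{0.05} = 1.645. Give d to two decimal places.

For two independent groups of n = 150 each: d_min = (z_{α/2} + z_β)·√(2/n).
z-sum = 1.960 + 1.645 = 3.605.
d_min = 3.605 × √(2/150) = 3.605 × 0.1155 = 0.416.

d_min ≈ 0.42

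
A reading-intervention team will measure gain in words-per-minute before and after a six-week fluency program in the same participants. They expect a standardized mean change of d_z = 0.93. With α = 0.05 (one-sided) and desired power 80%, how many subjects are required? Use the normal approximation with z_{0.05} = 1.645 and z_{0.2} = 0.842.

For a paired (one-sample on differences) test: n = ((z_{α} + z_β) / d)².
z_{α} + z_β = 1.645 + 0.842 = 2.487.
n = (2.487 / 0.93)² = 2.674² = 7.15.
Round up.

n = 8 pairs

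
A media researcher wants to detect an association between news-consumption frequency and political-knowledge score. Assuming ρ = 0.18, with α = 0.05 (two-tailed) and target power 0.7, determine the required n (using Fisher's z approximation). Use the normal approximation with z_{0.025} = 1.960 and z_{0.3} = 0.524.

n = 190

Fisher's z: C = ½·ln((1+r)/(1−r)) = ½·ln(1.4390) = 0.1820.
n = ((z_{α/2} + z_β)/C)² + 3.
(1.960 + 0.524) / 0.1820 = 2.484 / 0.1820 = 13.648.
n = 13.648² + 3 = 186.28 + 3 = 189.3.
Round up.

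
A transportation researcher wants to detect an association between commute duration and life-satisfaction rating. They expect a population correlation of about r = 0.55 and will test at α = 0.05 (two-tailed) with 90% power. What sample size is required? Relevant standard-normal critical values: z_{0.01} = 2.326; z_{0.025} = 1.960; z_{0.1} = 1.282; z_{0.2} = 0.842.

n = 31

Fisher's z: C = ½·ln((1+r)/(1−r)) = ½·ln(3.4444) = 0.6184.
n = ((z_{α/2} + z_β)/C)² + 3.
(1.960 + 1.282) / 0.6184 = 3.242 / 0.6184 = 5.243.
n = 5.243² + 3 = 27.48 + 3 = 30.5.
Round up.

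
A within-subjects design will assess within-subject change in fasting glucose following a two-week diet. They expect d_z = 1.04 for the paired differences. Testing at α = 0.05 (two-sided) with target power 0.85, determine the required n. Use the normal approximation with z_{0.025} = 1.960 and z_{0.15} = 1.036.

For a paired (one-sample on differences) test: n = ((z_{α/2} + z_β) / d)².
z_{α/2} + z_β = 1.960 + 1.036 = 2.996.
n = (2.996 / 1.04)² = 2.881² = 8.30.
Round up.

n = 9 pairs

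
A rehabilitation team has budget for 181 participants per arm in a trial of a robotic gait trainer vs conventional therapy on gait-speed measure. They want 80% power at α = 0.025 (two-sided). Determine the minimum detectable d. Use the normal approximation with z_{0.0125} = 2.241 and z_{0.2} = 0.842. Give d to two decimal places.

d_min ≈ 0.32

For two independent groups of n = 181 each: d_min = (z_{α/2} + z_β)·√(2/n).
z-sum = 2.241 + 0.842 = 3.083.
d_min = 3.083 × √(2/181) = 3.083 × 0.1051 = 0.324.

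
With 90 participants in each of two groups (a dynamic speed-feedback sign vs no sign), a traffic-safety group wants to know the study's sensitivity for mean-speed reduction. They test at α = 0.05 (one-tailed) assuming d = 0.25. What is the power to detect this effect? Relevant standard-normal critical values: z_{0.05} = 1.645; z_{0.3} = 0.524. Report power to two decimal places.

For two equal groups, power = Φ(d·√(n/2) − z_{α}).
d·√(n/2) = 0.25 × √(90/2) = 0.25 × 6.708 = 1.677.
z_β = 1.677 − 1.645 = 0.032.
Power = Φ(0.032) = 0.513.

power ≈ 0.51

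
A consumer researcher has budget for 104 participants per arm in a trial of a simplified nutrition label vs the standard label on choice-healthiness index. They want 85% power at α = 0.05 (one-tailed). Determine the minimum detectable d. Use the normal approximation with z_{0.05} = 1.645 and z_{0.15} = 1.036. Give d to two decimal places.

For two independent groups of n = 104 each: d_min = (z_{α} + z_β)·√(2/n).
z-sum = 1.645 + 1.036 = 2.681.
d_min = 2.681 × √(2/104) = 2.681 × 0.1387 = 0.372.

d_min ≈ 0.37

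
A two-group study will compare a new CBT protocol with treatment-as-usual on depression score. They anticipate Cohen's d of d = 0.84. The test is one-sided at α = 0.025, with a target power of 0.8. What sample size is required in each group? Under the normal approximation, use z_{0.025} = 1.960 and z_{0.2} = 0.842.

n = 23 per group

For two independent groups with equal n: n = 2·((z_{α} + z_β) / d)².
z_{α} + z_β = 1.960 + 0.842 = 2.802.
n = 2 × (2.802 / 0.84)² = 2 × 3.336² = 2 × 11.13 = 22.3.
Round up to the next whole participant.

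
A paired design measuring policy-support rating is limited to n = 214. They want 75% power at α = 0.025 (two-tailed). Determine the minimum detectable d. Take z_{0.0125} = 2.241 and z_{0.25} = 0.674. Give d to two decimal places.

d_min ≈ 0.20

For a single sample (or paired design) of n = 214: d_min = (z_{α/2} + z_β)/√n.
z-sum = 2.241 + 0.674 = 2.915.
d_min = 2.915 / √214 = 2.915 / 14.629 = 0.199.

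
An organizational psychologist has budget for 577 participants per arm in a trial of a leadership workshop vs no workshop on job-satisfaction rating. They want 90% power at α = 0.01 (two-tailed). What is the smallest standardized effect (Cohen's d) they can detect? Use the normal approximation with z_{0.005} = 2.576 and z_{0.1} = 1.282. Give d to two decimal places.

d_min ≈ 0.23

For two independent groups of n = 577 each: d_min = (z_{α/2} + z_β)·√(2/n).
z-sum = 2.576 + 1.282 = 3.858.
d_min = 3.858 × √(2/577) = 3.858 × 0.0589 = 0.227.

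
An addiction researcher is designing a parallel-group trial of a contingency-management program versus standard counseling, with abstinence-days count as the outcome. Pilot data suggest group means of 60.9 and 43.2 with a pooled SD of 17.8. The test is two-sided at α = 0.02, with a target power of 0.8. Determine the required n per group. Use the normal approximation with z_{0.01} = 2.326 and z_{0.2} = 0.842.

n = 21 per group

Cohen's d = |M₁ − M₂| / SD_pooled = |60.9 − 43.2| / 17.8 = 17.7 / 17.8 = 0.994.
For two independent groups with equal n: n = 2·((z_{α/2} + z_β) / d)².
z_{α/2} + z_β = 2.326 + 0.842 = 3.168.
n = 2 × (3.168 / 0.994)² = 2 × 3.187² = 2 × 10.16 = 20.3.
Round up to the next whole participant.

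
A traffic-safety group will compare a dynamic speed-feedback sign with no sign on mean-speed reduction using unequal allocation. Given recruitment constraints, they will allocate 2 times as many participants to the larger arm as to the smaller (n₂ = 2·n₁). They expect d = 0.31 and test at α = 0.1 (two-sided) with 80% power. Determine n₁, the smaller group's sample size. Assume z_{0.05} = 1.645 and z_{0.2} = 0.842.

With allocation ratio k = n₂/n₁ = 2, Var(x̄₁−x̄₂) = σ²(1/n₁ + 1/(k·n₁)) = σ²·(k+1)/(k·n₁).
So n₁ = (1 + 1/k)·((z_{α/2} + z_β)/d)² = 1.500 × (2.487/0.31)².
n₁ = 1.500 × 64.36 = 96.5.
Round up: n₁ = 97, giving n₂ = 2 × 97 = 194.

n₁ = 97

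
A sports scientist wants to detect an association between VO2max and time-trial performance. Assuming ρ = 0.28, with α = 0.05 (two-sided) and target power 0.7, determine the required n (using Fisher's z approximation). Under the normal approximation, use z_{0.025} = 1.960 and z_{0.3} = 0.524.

n = 78

Fisher's z: C = ½·ln((1+r)/(1−r)) = ½·ln(1.7778) = 0.2877.
n = ((z_{α/2} + z_β)/C)² + 3.
(1.960 + 0.524) / 0.2877 = 2.484 / 0.2877 = 8.634.
n = 8.634² + 3 = 74.55 + 3 = 77.5.
Round up.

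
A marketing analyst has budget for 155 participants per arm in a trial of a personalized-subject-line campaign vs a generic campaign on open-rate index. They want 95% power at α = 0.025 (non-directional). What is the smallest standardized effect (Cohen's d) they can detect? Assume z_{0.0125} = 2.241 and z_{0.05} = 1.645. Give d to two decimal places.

For two independent groups of n = 155 each: d_min = (z_{α/2} + z_β)·√(2/n).
z-sum = 2.241 + 1.645 = 3.886.
d_min = 3.886 × √(2/155) = 3.886 × 0.1136 = 0.441.

d_min ≈ 0.44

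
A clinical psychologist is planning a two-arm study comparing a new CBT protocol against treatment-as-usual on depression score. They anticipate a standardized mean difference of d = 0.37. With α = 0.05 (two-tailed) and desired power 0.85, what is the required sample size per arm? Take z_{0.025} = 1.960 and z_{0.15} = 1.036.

For two independent groups with equal n: n = 2·((z_{α/2} + z_β) / d)².
z_{α/2} + z_β = 1.960 + 1.036 = 2.996.
n = 2 × (2.996 / 0.37)² = 2 × 8.097² = 2 × 65.57 = 131.1.
Round up to the next whole participant.

n = 132 per group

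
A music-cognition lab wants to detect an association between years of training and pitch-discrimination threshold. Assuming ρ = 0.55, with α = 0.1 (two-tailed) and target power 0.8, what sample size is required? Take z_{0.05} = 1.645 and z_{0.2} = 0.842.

Fisher's z: C = ½·ln((1+r)/(1−r)) = ½·ln(3.4444) = 0.6184.
n = ((z_{α/2} + z_β)/C)² + 3.
(1.645 + 0.842) / 0.6184 = 2.487 / 0.6184 = 4.022.
n = 4.022² + 3 = 16.17 + 3 = 19.2.
Round up.

n = 20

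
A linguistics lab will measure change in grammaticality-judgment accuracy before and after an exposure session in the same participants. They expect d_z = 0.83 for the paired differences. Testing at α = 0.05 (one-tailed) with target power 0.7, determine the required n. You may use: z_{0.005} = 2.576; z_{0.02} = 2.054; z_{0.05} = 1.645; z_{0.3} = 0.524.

For a paired (one-sample on differences) test: n = ((z_{α} + z_β) / d)².
z_{α} + z_β = 1.645 + 0.524 = 2.169.
n = (2.169 / 0.83)² = 2.613² = 6.83.
Round up.

n = 7 pairs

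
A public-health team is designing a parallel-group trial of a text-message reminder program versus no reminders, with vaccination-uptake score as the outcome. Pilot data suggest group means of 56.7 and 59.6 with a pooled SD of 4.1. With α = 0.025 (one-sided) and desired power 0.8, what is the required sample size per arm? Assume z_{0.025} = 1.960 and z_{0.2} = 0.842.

Cohen's d = |M₁ − M₂| / SD_pooled = |56.7 − 59.6| / 4.1 = 2.9 / 4.1 = 0.707.
For two independent groups with equal n: n = 2·((z_{α} + z_β) / d)².
z_{α} + z_β = 1.960 + 0.842 = 2.802.
n = 2 × (2.802 / 0.707)² = 2 × 3.963² = 2 × 15.71 = 31.4.
Round up to the next whole participant.

n = 32 per group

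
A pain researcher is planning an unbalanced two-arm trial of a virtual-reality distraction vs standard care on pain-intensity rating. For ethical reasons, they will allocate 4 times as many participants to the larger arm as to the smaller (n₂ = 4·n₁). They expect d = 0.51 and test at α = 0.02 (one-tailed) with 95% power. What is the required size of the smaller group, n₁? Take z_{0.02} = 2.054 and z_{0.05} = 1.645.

With allocation ratio k = n₂/n₁ = 4, Var(x̄₁−x̄₂) = σ²(1/n₁ + 1/(k·n₁)) = σ²·(k+1)/(k·n₁).
So n₁ = (1 + 1/k)·((z_{α} + z_β)/d)² = 1.250 × (3.699/0.51)².
n₁ = 1.250 × 52.61 = 65.8.
Round up: n₁ = 66, giving n₂ = 4 × 66 = 264.

n₁ = 66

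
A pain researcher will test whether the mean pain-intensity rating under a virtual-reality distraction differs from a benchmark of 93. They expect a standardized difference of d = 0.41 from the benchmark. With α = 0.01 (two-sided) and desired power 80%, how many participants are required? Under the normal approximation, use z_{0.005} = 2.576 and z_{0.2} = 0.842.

n = 70

For a one-sample test: n = ((z_{α/2} + z_β) / d)².
z_{α/2} + z_β = 2.576 + 0.842 = 3.418.
n = (3.418 / 0.41)² = 8.337² = 69.50.
Round up.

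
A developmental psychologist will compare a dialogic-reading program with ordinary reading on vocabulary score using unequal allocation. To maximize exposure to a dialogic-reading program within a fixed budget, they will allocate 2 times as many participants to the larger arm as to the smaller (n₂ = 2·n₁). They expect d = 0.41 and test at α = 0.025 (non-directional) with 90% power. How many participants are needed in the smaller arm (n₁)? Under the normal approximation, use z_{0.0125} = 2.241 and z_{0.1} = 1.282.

With allocation ratio k = n₂/n₁ = 2, Var(x̄₁−x̄₂) = σ²(1/n₁ + 1/(k·n₁)) = σ²·(k+1)/(k·n₁).
So n₁ = (1 + 1/k)·((z_{α/2} + z_β)/d)² = 1.500 × (3.523/0.41)².
n₁ = 1.500 × 73.83 = 110.8.
Round up: n₁ = 111, giving n₂ = 2 × 111 = 222.

n₁ = 111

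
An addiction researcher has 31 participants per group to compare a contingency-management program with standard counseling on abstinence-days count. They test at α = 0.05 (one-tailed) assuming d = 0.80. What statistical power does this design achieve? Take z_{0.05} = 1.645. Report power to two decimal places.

power ≈ 0.93

For two equal groups, power = Φ(d·√(n/2) − z_{α}).
d·√(n/2) = 0.80 × √(31/2) = 0.80 × 3.937 = 3.150.
z_β = 3.150 − 1.645 = 1.505.
Power = Φ(1.505) = 0.934.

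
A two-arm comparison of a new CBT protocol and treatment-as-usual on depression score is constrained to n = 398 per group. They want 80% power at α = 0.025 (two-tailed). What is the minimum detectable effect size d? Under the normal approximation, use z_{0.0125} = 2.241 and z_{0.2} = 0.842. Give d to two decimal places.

d_min ≈ 0.22

For two independent groups of n = 398 each: d_min = (z_{α/2} + z_β)·√(2/n).
z-sum = 2.241 + 0.842 = 3.083.
d_min = 3.083 × √(2/398) = 3.083 × 0.0709 = 0.219.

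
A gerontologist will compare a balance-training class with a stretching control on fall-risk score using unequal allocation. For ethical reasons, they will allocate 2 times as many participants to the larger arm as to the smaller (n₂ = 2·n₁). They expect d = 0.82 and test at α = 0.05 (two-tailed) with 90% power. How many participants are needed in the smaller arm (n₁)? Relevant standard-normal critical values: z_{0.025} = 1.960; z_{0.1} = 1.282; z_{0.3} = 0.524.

With allocation ratio k = n₂/n₁ = 2, Var(x̄₁−x̄₂) = σ²(1/n₁ + 1/(k·n₁)) = σ²·(k+1)/(k·n₁).
So n₁ = (1 + 1/k)·((z_{α/2} + z_β)/d)² = 1.500 × (3.242/0.82)².
n₁ = 1.500 × 15.63 = 23.4.
Round up: n₁ = 24, giving n₂ = 2 × 24 = 48.

n₁ = 24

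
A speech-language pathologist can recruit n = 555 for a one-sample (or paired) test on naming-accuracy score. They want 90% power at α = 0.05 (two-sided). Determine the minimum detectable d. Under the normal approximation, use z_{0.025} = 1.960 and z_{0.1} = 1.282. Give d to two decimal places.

For a single sample (or paired design) of n = 555: d_min = (z_{α/2} + z_β)/√n.
z-sum = 1.960 + 1.282 = 3.242.
d_min = 3.242 / √555 = 3.242 / 23.558 = 0.138.

d_min ≈ 0.14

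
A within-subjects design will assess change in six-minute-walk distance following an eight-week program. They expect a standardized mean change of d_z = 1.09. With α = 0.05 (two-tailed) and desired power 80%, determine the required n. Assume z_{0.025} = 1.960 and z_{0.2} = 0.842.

For a paired (one-sample on differences) test: n = ((z_{α/2} + z_β) / d)².
z_{α/2} + z_β = 1.960 + 0.842 = 2.802.
n = (2.802 / 1.09)² = 2.571² = 6.61.
Round up.

n = 7 pairs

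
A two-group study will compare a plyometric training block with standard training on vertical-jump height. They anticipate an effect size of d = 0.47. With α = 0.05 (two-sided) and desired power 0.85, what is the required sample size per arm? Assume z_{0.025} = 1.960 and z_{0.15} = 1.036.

For two independent groups with equal n: n = 2·((z_{α/2} + z_β) / d)².
z_{α/2} + z_β = 1.960 + 1.036 = 2.996.
n = 2 × (2.996 / 0.47)² = 2 × 6.374² = 2 × 40.63 = 81.3.
Round up to the next whole participant.

n = 82 per group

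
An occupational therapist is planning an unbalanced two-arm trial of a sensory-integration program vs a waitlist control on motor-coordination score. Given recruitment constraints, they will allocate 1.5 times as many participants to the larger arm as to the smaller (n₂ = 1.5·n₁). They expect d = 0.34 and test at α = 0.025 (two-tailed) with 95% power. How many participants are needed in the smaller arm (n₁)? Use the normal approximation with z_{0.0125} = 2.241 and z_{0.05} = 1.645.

n₁ = 218

With allocation ratio k = n₂/n₁ = 1.5, Var(x̄₁−x̄₂) = σ²(1/n₁ + 1/(k·n₁)) = σ²·(k+1)/(k·n₁).
So n₁ = (1 + 1/k)·((z_{α/2} + z_β)/d)² = 1.667 × (3.886/0.34)².
n₁ = 1.667 × 130.63 = 217.7.
Round up: n₁ = 218, giving n₂ = 1.5 × 218 = 327.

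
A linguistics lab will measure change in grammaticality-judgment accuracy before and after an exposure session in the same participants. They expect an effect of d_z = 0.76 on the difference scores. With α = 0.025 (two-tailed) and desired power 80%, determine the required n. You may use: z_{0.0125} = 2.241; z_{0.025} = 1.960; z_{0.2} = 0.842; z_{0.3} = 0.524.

For a paired (one-sample on differences) test: n = ((z_{α/2} + z_β) / d)².
z_{α/2} + z_β = 2.241 + 0.842 = 3.083.
n = (3.083 / 0.76)² = 4.057² = 16.46.
Round up.

n = 17 pairs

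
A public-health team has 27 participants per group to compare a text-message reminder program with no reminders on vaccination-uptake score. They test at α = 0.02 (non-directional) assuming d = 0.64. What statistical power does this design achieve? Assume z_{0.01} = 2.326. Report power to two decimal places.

For two equal groups, power = Φ(d·√(n/2) − z_{α/2}).
d·√(n/2) = 0.64 × √(27/2) = 0.64 × 3.674 = 2.352.
z_β = 2.352 − 2.326 = 0.026.
Power = Φ(0.026) = 0.510.

power ≈ 0.51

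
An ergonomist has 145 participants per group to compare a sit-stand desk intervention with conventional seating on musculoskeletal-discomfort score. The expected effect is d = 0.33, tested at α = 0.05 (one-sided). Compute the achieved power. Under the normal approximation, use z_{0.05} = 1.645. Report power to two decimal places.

For two equal groups, power = Φ(d·√(n/2) − z_{α}).
d·√(n/2) = 0.33 × √(145/2) = 0.33 × 8.515 = 2.810.
z_β = 2.810 − 1.645 = 1.165.
Power = Φ(1.165) = 0.878.

power ≈ 0.88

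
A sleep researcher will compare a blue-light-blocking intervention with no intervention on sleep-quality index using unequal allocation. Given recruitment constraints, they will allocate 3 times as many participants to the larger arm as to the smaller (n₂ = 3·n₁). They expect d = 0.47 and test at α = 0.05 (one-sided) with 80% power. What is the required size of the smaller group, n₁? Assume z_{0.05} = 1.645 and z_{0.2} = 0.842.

n₁ = 38

With allocation ratio k = n₂/n₁ = 3, Var(x̄₁−x̄₂) = σ²(1/n₁ + 1/(k·n₁)) = σ²·(k+1)/(k·n₁).
So n₁ = (1 + 1/k)·((z_{α} + z_β)/d)² = 1.333 × (2.487/0.47)².
n₁ = 1.333 × 28.00 = 37.3.
Round up: n₁ = 38, giving n₂ = 3 × 38 = 114.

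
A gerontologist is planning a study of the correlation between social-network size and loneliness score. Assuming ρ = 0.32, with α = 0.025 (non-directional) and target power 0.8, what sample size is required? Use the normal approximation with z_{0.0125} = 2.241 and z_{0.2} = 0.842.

Fisher's z: C = ½·ln((1+r)/(1−r)) = ½·ln(1.9412) = 0.3316.
n = ((z_{α/2} + z_β)/C)² + 3.
(2.241 + 0.842) / 0.3316 = 3.083 / 0.3316 = 9.297.
n = 9.297² + 3 = 86.44 + 3 = 89.4.
Round up.

n = 90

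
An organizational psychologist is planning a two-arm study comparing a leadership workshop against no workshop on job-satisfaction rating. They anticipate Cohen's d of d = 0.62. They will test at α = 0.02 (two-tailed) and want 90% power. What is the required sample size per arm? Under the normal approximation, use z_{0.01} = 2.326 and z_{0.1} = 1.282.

n = 68 per group

For two independent groups with equal n: n = 2·((z_{α/2} + z_β) / d)².
z_{α/2} + z_β = 2.326 + 1.282 = 3.608.
n = 2 × (3.608 / 0.62)² = 2 × 5.819² = 2 × 33.86 = 67.7.
Round up to the next whole participant.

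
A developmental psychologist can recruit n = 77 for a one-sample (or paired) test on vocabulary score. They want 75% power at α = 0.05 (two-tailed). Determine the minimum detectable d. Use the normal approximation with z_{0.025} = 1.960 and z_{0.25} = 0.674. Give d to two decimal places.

For a single sample (or paired design) of n = 77: d_min = (z_{α/2} + z_β)/√n.
z-sum = 1.960 + 0.674 = 2.634.
d_min = 2.634 / √77 = 2.634 / 8.775 = 0.300.

d_min ≈ 0.30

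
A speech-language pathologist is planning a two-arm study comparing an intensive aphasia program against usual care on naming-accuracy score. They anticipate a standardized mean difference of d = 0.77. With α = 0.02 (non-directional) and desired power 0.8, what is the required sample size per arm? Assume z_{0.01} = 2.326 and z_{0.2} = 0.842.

For two independent groups with equal n: n = 2·((z_{α/2} + z_β) / d)².
z_{α/2} + z_β = 2.326 + 0.842 = 3.168.
n = 2 × (3.168 / 0.77)² = 2 × 4.114² = 2 × 16.93 = 33.9.
Round up to the next whole participant.

n = 34 per group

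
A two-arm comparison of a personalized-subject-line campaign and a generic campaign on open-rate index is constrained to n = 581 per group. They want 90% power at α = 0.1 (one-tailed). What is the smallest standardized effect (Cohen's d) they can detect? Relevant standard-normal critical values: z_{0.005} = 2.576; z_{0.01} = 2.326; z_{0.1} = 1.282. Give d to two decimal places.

For two independent groups of n = 581 each: d_min = (z_{α} + z_β)·√(2/n).
z-sum = 1.282 + 1.282 = 2.564.
d_min = 2.564 × √(2/581) = 2.564 × 0.0587 = 0.150.

d_min ≈ 0.15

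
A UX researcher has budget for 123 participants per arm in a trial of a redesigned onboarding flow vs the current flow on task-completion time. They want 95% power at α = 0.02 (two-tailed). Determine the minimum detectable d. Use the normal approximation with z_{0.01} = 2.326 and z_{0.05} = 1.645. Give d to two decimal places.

d_min ≈ 0.51

For two independent groups of n = 123 each: d_min = (z_{α/2} + z_β)·√(2/n).
z-sum = 2.326 + 1.645 = 3.971.
d_min = 3.971 × √(2/123) = 3.971 × 0.1275 = 0.506.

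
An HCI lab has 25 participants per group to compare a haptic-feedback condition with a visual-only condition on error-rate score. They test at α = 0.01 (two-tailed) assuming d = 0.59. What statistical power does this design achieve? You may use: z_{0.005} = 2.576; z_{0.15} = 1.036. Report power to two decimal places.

power ≈ 0.31

For two equal groups, power = Φ(d·√(n/2) − z_{α/2}).
d·√(n/2) = 0.59 × √(25/2) = 0.59 × 3.536 = 2.086.
z_β = 2.086 − 2.576 = -0.490.
Power = Φ(-0.490) = 0.312.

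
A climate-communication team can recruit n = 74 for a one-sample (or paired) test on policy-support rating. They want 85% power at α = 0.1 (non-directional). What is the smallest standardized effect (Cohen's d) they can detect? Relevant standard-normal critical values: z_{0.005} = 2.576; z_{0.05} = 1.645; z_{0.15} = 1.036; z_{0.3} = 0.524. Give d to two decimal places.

For a single sample (or paired design) of n = 74: d_min = (z_{α/2} + z_β)/√n.
z-sum = 1.645 + 1.036 = 2.681.
d_min = 2.681 / √74 = 2.681 / 8.602 = 0.312.

d_min ≈ 0.31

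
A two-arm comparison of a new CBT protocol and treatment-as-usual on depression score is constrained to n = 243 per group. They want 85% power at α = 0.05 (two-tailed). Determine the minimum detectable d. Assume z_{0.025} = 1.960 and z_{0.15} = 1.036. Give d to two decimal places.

For two independent groups of n = 243 each: d_min = (z_{α/2} + z_β)·√(2/n).
z-sum = 1.960 + 1.036 = 2.996.
d_min = 2.996 × √(2/243) = 2.996 × 0.0907 = 0.272.

d_min ≈ 0.27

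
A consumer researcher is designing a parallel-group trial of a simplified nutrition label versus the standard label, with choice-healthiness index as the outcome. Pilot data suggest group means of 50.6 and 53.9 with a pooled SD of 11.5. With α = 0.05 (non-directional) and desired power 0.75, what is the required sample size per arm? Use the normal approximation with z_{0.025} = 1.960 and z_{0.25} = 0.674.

n = 169 per group

Cohen's d = |M₁ − M₂| / SD_pooled = |50.6 − 53.9| / 11.5 = 3.3 / 11.5 = 0.287.
For two independent groups with equal n: n = 2·((z_{α/2} + z_β) / d)².
z_{α/2} + z_β = 1.960 + 0.674 = 2.634.
n = 2 × (2.634 / 0.287)² = 2 × 9.178² = 2 × 84.23 = 168.5.
Round up to the next whole participant.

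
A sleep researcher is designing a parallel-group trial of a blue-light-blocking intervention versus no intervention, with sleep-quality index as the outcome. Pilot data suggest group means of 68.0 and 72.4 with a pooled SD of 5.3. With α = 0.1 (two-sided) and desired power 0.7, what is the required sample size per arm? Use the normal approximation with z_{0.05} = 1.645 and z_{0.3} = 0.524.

n = 14 per group

Cohen's d = |M₁ − M₂| / SD_pooled = |68.0 − 72.4| / 5.3 = 4.4 / 5.3 = 0.830.
For two independent groups with equal n: n = 2·((z_{α/2} + z_β) / d)².
z_{α/2} + z_β = 1.645 + 0.524 = 2.169.
n = 2 × (2.169 / 0.830)² = 2 × 2.613² = 2 × 6.83 = 13.7.
Round up to the next whole participant.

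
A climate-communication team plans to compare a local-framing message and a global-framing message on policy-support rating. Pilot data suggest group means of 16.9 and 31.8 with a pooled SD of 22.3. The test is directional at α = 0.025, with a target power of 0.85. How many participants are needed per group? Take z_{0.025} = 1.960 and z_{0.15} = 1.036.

n = 41 per group

Cohen's d = |M₁ − M₂| / SD_pooled = |16.9 − 31.8| / 22.3 = 14.9 / 22.3 = 0.668.
For two independent groups with equal n: n = 2·((z_{α} + z_β) / d)².
z_{α} + z_β = 1.960 + 1.036 = 2.996.
n = 2 × (2.996 / 0.668)² = 2 × 4.485² = 2 × 20.12 = 40.2.
Round up to the next whole participant.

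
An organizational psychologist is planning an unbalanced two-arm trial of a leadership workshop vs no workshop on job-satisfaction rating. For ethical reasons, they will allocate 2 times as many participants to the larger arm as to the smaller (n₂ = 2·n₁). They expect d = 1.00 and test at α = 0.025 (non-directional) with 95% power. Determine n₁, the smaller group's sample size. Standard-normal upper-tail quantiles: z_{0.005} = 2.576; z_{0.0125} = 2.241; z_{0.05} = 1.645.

n₁ = 23

With allocation ratio k = n₂/n₁ = 2, Var(x̄₁−x̄₂) = σ²(1/n₁ + 1/(k·n₁)) = σ²·(k+1)/(k·n₁).
So n₁ = (1 + 1/k)·((z_{α/2} + z_β)/d)² = 1.500 × (3.886/1.00)².
n₁ = 1.500 × 15.10 = 22.7.
Round up: n₁ = 23, giving n₂ = 2 × 23 = 46.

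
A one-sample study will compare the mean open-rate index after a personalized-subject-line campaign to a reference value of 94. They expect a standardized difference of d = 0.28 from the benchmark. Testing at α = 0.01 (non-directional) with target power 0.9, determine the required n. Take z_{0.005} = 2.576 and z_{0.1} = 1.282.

For a one-sample test: n = ((z_{α/2} + z_β) / d)².
z_{α/2} + z_β = 2.576 + 1.282 = 3.858.
n = (3.858 / 0.28)² = 13.779² = 189.85.
Round up.

n = 190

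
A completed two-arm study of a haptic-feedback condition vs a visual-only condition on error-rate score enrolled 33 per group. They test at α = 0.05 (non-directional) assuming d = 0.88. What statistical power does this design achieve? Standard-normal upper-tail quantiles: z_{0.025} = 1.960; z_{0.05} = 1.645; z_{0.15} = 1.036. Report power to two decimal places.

For two equal groups, power = Φ(d·√(n/2) − z_{α/2}).
d·√(n/2) = 0.88 × √(33/2) = 0.88 × 4.062 = 3.575.
z_β = 3.575 − 1.960 = 1.615.
Power = Φ(1.615) = 0.947.

power ≈ 0.95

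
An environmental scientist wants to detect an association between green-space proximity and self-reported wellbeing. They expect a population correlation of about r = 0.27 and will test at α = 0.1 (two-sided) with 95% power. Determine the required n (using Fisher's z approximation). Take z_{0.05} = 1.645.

Fisher's z: C = ½·ln((1+r)/(1−r)) = ½·ln(1.7397) = 0.2769.
n = ((z_{α/2} + z_β)/C)² + 3.
(1.645 + 1.645) / 0.2769 = 3.290 / 0.2769 = 11.882.
n = 11.882² + 3 = 141.17 + 3 = 144.2.
Round up.

n = 145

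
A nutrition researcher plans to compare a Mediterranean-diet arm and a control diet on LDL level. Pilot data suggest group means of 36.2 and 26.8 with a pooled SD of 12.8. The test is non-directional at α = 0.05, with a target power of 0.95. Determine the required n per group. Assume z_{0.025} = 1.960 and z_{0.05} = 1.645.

Cohen's d = |M₁ − M₂| / SD_pooled = |36.2 − 26.8| / 12.8 = 9.4 / 12.8 = 0.734.
For two independent groups with equal n: n = 2·((z_{α/2} + z_β) / d)².
z_{α/2} + z_β = 1.960 + 1.645 = 3.605.
n = 2 × (3.605 / 0.734)² = 2 × 4.911² = 2 × 24.12 = 48.2.
Round up to the next whole participant.

n = 49 per group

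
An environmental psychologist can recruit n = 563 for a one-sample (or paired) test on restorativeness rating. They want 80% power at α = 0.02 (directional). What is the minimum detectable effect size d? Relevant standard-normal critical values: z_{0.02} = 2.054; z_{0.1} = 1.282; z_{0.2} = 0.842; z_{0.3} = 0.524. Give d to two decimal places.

For a single sample (or paired design) of n = 563: d_min = (z_{α} + z_β)/√n.
z-sum = 2.054 + 0.842 = 2.896.
d_min = 2.896 / √563 = 2.896 / 23.728 = 0.122.

d_min ≈ 0.12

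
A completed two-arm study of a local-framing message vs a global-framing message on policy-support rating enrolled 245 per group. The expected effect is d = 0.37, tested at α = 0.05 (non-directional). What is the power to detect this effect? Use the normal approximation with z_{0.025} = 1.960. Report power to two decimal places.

For two equal groups, power = Φ(d·√(n/2) − z_{α/2}).
d·√(n/2) = 0.37 × √(245/2) = 0.37 × 11.068 = 4.095.
z_β = 4.095 − 1.960 = 2.135.
Power = Φ(2.135) = 0.984.

power ≈ 0.98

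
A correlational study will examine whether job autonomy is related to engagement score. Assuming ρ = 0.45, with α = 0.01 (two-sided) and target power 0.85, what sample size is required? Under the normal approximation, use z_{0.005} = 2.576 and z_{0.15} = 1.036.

n = 59

Fisher's z: C = ½·ln((1+r)/(1−r)) = ½·ln(2.6364) = 0.4847.
n = ((z_{α/2} + z_β)/C)² + 3.
(2.576 + 1.036) / 0.4847 = 3.612 / 0.4847 = 7.452.
n = 7.452² + 3 = 55.53 + 3 = 58.5.
Round up.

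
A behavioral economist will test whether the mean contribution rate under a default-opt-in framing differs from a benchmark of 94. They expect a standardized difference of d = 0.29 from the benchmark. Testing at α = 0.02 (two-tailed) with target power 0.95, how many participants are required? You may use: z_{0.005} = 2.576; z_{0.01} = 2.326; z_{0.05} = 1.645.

n = 188

For a one-sample test: n = ((z_{α/2} + z_β) / d)².
z_{α/2} + z_β = 2.326 + 1.645 = 3.971.
n = (3.971 / 0.29)² = 13.693² = 187.50.
Round up.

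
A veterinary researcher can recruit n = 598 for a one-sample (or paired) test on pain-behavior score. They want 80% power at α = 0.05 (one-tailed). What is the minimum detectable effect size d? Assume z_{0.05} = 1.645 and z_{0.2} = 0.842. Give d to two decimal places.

For a single sample (or paired design) of n = 598: d_min = (z_{α} + z_β)/√n.
z-sum = 1.645 + 0.842 = 2.487.
d_min = 2.487 / √598 = 2.487 / 24.454 = 0.102.

d_min ≈ 0.10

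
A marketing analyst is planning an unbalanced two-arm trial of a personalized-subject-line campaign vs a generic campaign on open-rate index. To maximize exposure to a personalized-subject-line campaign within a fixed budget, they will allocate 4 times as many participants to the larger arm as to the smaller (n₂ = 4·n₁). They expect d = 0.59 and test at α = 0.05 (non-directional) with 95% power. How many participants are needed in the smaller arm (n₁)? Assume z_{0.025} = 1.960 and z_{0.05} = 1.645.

With allocation ratio k = n₂/n₁ = 4, Var(x̄₁−x̄₂) = σ²(1/n₁ + 1/(k·n₁)) = σ²·(k+1)/(k·n₁).
So n₁ = (1 + 1/k)·((z_{α/2} + z_β)/d)² = 1.250 × (3.605/0.59)².
n₁ = 1.250 × 37.33 = 46.7.
Round up: n₁ = 47, giving n₂ = 4 × 47 = 188.

n₁ = 47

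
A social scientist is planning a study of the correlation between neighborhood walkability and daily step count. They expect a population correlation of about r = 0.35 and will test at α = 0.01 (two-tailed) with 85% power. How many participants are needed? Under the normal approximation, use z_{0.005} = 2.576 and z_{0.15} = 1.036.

Fisher's z: C = ½·ln((1+r)/(1−r)) = ½·ln(2.0769) = 0.3654.
n = ((z_{α/2} + z_β)/C)² + 3.
(2.576 + 1.036) / 0.3654 = 3.612 / 0.3654 = 9.885.
n = 9.885² + 3 = 97.71 + 3 = 100.7.
Round up.

n = 101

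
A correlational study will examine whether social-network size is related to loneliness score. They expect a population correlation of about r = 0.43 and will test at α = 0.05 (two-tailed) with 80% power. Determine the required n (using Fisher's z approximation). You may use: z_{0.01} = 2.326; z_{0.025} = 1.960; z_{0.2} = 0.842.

n = 41

Fisher's z: C = ½·ln((1+r)/(1−r)) = ½·ln(2.5088) = 0.4599.
n = ((z_{α/2} + z_β)/C)² + 3.
(1.960 + 0.842) / 0.4599 = 2.802 / 0.4599 = 6.093.
n = 6.093² + 3 = 37.12 + 3 = 40.1.
Round up.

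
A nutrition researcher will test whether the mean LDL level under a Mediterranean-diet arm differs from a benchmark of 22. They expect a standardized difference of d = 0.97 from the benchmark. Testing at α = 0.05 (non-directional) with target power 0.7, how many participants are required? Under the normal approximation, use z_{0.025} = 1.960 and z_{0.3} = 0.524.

For a one-sample test: n = ((z_{α/2} + z_β) / d)².
z_{α/2} + z_β = 1.960 + 0.524 = 2.484.
n = (2.484 / 0.97)² = 2.561² = 6.56.
Round up.

n = 7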